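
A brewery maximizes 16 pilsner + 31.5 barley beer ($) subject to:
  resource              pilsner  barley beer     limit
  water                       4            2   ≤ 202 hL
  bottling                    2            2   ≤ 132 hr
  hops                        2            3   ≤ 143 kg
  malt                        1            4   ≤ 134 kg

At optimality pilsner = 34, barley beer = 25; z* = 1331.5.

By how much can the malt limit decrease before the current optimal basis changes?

10

Binding constraints: hops, malt. The basis is B = [[2,3],[1,4]] with det 5.
Per unit decrease in malt, x* moves by d = (0.6, -0.4).
The basis stays optimal until water becomes binding; allowable decrease = 10 kg.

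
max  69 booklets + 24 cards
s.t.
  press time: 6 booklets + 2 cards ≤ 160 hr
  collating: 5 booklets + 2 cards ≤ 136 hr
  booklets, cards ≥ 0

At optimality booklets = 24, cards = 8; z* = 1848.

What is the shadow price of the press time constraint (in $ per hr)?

At the optimum: press time uses 160 of 160 (binding); collating uses 136 of 136 (binding).
The binding rows give the dual system: 6·y_press time + 5·y_collating = 69 and 2·y_press time + 2·y_collating = 24.
→ y_press time = 9 and y_collating = 3.
Shadow price of press time = 9.

9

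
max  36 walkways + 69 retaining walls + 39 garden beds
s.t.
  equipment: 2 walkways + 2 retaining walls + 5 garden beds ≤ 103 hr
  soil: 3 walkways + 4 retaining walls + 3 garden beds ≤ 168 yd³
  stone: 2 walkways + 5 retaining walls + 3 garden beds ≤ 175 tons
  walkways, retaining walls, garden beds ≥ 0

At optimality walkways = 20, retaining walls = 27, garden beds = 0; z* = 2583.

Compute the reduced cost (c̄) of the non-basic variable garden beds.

-6

At the optimum: equipment uses 94 of 103 (slack = 9); soil uses 168 of 168 (binding); stone uses 175 of 175 (binding).
Since equipment is not tight, its dual is 0.
Dual feasibility on the basic columns requires 3·y_soil + 2·y_stone = 36, 4·y_soil + 5·y_stone = 69.
Solving: y_soil = 6, y_stone = 9.
Reduced cost of garden beds: c₃ − yᵀa₃ = 39 − (6·3 + 9·3) = 39 − 45 = -6.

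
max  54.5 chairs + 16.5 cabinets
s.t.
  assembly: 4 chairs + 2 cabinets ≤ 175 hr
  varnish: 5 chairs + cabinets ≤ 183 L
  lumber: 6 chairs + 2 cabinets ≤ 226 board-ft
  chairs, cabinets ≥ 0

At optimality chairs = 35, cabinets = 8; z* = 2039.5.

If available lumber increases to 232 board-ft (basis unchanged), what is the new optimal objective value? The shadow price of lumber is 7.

Δb = 6, so new z* = 2039.5 + (7)·(6) = 2039.5 + 42 = 2081.5.

2081.5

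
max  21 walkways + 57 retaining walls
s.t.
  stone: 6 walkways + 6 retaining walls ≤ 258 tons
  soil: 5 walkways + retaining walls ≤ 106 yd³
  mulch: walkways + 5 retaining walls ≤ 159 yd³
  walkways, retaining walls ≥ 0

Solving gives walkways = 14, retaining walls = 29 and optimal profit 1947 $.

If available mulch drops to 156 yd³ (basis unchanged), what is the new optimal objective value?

At the optimum: stone uses 258 of 258 (binding); soil uses 99 of 106 (slack = 7); mulch uses 159 of 159 (binding).
By complementary slackness, y = 0 for the non-binding constraint.
The binding rows give the dual system: 6·y_stone + 1·y_mulch = 21 and 6·y_stone + 5·y_mulch = 57.
→ y_stone = 2 and y_mulch = 9.
Δz = y_mulch·Δb = 9 × (-3) = -27, so new z* = 1947 − 27 = 1920.

1920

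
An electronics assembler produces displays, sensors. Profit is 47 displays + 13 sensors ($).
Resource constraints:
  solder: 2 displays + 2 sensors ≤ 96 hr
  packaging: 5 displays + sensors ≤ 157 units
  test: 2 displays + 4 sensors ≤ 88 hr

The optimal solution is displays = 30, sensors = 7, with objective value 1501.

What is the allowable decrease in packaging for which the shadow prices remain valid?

Binding constraints: packaging, test. The basis is B = [[5,1],[2,4]] with det 18.
Per unit decrease in packaging, x* moves by d = (-0.2222, 0.1111).
The basis stays optimal until displays reaches 0; allowable decrease = 135 units.

135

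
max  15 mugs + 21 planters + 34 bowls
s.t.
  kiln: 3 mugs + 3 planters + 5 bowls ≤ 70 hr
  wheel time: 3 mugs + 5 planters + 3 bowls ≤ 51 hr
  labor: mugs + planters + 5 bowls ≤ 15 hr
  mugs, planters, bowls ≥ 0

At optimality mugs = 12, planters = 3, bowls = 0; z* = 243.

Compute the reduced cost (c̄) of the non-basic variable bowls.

-5

Check each constraint at x*: kiln 45/70 (slack 25); wheel time 51/51 (tight); labor 15/15 (tight).
Slack constraints have shadow price 0 (complementary slackness).
From A_Bᵀ y = c: 3·y_wheel time + 1·y_labor = 15; 5·y_wheel time + 1·y_labor = 21.
This yields shadow prices y_wheel time = 3, y_labor = 6.
Reduced cost of bowls: c₃ − yᵀa₃ = 34 − (3·3 + 6·5) = 34 − 39 = -5.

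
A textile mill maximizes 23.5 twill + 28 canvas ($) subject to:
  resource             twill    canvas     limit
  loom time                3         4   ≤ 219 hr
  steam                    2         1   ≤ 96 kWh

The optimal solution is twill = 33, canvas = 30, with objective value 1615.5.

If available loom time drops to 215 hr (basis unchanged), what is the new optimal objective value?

1589.5

Check each constraint at x*: loom time 219/219 (tight); steam 96/96 (tight).
From A_Bᵀ y = c: 3·y_loom time + 2·y_steam = 23.5; 4·y_loom time + 1·y_steam = 28.
Solving: y_loom time = 6.5, y_steam = 2.
Δz = y_loom time·Δb = 6.5 × (-4) = -26, so new z* = 1615.5 − 26 = 1589.5.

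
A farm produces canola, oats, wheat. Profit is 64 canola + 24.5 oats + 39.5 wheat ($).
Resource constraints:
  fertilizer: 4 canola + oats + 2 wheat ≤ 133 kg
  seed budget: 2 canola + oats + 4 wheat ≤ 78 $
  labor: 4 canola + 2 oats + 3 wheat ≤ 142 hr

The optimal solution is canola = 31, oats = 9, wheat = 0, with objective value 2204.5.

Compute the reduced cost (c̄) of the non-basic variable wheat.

Check each constraint at x*: fertilizer 133/133 (tight); seed budget 71/78 (slack 7); labor 142/142 (tight).
By complementary slackness, y = 0 for the non-binding constraint.
The binding rows give the dual system: 4·y_fertilizer + 4·y_labor = 64 and 1·y_fertilizer + 2·y_labor = 24.5.
→ y_fertilizer = 7.5 and y_labor = 8.5.
Reduced cost of wheat: c₃ − yᵀa₃ = 39.5 − (7.5·2 + 8.5·3) = 39.5 − 40.5 = -1.

-1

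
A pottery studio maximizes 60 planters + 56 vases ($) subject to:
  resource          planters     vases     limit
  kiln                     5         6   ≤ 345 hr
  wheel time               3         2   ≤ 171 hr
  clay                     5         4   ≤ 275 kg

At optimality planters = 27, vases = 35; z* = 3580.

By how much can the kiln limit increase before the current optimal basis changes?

67.5

Binding constraints: kiln, clay. The basis is B = [[5,6],[5,4]] with det -10.
Per unit increase in kiln, x* moves by d = (-0.4, 0.5).
The basis stays optimal until planters reaches 0; allowable increase = 67.5 hr.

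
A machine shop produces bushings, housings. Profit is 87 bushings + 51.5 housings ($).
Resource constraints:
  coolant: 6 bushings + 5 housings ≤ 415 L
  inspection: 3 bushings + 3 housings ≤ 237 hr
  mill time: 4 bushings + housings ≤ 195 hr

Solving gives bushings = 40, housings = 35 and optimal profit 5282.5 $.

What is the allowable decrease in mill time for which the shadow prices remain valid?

56

Binding constraints: coolant, mill time. The basis is B = [[6,5],[4,1]] with det -14.
Per unit decrease in mill time, x* moves by d = (-0.3571, 0.4286).
The basis stays optimal until inspection becomes binding; allowable decrease = 56 hr.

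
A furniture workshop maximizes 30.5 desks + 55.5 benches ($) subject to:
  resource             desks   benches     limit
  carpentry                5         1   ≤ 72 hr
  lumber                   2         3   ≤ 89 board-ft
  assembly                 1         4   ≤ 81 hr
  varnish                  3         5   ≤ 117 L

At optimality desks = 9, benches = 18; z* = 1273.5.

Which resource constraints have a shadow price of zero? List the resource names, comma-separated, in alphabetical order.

carpentry: 63/72 (slack 9)
lumber: 72/89 (slack 17)
assembly: 81/81 (binding)
varnish: 117/117 (binding)
By complementary slackness, a constraint with positive slack has shadow price 0 → carpentry, lumber.

carpentry, lumber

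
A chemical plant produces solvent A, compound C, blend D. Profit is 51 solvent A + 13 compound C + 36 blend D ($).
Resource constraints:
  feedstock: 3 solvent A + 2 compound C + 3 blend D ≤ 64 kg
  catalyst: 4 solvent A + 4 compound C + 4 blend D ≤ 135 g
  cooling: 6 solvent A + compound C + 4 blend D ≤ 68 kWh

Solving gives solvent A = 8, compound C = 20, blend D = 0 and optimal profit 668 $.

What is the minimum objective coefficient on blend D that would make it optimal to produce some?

At the optimum: feedstock uses 64 of 64 (binding); catalyst uses 112 of 135 (slack = 23); cooling uses 68 of 68 (binding).
Since catalyst is not tight, its dual is 0.
The binding rows give the dual system: 3·y_feedstock + 6·y_cooling = 51 and 2·y_feedstock + 1·y_cooling = 13.
This yields shadow prices y_feedstock = 3, y_cooling = 7.
blend D enters the basis when its profit ≥ yᵀa₃ = 3·3 + 7·4 = 37.

37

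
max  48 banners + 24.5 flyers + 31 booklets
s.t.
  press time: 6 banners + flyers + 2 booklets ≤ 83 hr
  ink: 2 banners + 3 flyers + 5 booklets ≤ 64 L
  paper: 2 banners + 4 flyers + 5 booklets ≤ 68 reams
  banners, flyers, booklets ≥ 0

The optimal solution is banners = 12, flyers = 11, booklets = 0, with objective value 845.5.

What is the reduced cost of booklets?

-4.5

At the optimum: press time uses 83 of 83 (binding); ink uses 57 of 64 (slack = 7); paper uses 68 of 68 (binding).
Slack constraints have shadow price 0 (complementary slackness).
Dual feasibility on the basic columns requires 6·y_press time + 2·y_paper = 48, 1·y_press time + 4·y_paper = 24.5.
This yields shadow prices y_press time = 6.5, y_paper = 4.5.
Reduced cost of booklets: c₃ − yᵀa₃ = 31 − (6.5·2 + 4.5·5) = 31 − 35.5 = -4.5.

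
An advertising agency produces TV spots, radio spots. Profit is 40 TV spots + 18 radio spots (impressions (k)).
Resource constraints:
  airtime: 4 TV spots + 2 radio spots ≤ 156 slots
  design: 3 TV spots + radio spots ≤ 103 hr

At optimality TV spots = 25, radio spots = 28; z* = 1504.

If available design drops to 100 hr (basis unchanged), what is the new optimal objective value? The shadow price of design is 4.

Δb = -3, so new z* = 1504 + (4)·(-3) = 1504 − 12 = 1492.

1492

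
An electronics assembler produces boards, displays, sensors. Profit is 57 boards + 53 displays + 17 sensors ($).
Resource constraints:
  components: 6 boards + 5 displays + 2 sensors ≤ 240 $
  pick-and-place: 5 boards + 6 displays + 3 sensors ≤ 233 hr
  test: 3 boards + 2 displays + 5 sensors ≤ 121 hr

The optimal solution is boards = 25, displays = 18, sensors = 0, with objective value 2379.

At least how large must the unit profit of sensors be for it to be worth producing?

23

Check each constraint at x*: components 240/240 (tight); pick-and-place 233/233 (tight); test 111/121 (slack 10).
By complementary slackness, y = 0 for the non-binding constraint.
From A_Bᵀ y = c: 6·y_components + 5·y_pick-and-place = 57; 5·y_components + 6·y_pick-and-place = 53.
→ y_components = 7 and y_pick-and-place = 3.
sensors enters the basis when its profit ≥ yᵀa₃ = 7·2 + 3·3 = 23.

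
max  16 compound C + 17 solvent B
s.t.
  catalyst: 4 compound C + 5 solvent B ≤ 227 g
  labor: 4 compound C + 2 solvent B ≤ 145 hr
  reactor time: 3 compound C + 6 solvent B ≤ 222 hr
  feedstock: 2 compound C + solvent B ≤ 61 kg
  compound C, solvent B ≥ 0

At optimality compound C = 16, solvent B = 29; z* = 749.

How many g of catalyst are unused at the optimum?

catalyst used = 4·16 + 5·29 = 209; slack = 227 − 209 = 18.

18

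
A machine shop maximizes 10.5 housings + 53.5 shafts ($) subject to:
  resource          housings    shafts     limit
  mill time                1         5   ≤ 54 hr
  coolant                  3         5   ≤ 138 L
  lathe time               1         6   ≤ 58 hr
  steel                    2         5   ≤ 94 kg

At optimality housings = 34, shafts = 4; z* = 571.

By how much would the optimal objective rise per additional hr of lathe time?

Binding: mill time and lathe time. Non-binding: coolant (16 unused), steel (6 unused).
Since coolant, steel are not tight, their duals are 0.
Dual feasibility on the basic columns requires 1·y_mill time + 1·y_lathe time = 10.5, 5·y_mill time + 6·y_lathe time = 53.5.
This yields shadow prices y_mill time = 9.5, y_lathe time = 1.
Shadow price of lathe time = 1.

1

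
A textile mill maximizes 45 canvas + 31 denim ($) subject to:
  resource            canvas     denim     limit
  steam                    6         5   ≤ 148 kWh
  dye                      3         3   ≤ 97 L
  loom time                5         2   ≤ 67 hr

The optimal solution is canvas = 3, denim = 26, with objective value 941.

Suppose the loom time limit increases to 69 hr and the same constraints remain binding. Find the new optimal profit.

Binding: steam and loom time. Non-binding: dye (10 unused).
Since dye is not tight, its dual is 0.
The binding rows give the dual system: 6·y_steam + 5·y_loom time = 45 and 5·y_steam + 2·y_loom time = 31.
→ y_steam = 5 and y_loom time = 3.
Δz = y_loom time·Δb = 3 × (2) = 6, so new z* = 941 + 6 = 947.

947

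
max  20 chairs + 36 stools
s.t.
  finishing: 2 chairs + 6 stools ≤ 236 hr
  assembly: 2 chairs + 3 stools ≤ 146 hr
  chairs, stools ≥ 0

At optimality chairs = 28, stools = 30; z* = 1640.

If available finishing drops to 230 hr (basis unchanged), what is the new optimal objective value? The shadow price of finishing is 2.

1628

Δb = -6, so new z* = 1640 + (2)·(-6) = 1640 − 12 = 1628.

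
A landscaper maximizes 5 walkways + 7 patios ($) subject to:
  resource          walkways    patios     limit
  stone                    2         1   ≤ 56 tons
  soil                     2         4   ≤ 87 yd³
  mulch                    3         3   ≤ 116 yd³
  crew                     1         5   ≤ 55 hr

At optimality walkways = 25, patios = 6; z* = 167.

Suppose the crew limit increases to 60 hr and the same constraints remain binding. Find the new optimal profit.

Binding: stone and crew. Non-binding: soil (13 unused), mulch (23 unused).
Since soil, mulch are not tight, their duals are 0.
From A_Bᵀ y = c: 2·y_stone + 1·y_crew = 5; 1·y_stone + 5·y_crew = 7.
This yields shadow prices y_stone = 2, y_crew = 1.
Δz = y_crew·Δb = 1 × (5) = 5, so new z* = 167 + 5 = 172.

172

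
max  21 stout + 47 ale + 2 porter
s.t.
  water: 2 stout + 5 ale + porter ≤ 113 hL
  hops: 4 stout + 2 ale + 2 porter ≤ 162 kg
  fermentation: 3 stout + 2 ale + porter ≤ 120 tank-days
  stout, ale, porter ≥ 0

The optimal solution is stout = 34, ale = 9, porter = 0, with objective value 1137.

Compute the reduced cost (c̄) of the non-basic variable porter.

-8

Binding: water and fermentation. Non-binding: hops (8 unused).
Since hops is not tight, its dual is 0.
Dual feasibility on the basic columns requires 2·y_water + 3·y_fermentation = 21, 5·y_water + 2·y_fermentation = 47.
→ y_water = 9 and y_fermentation = 1.
Reduced cost of porter: c₃ − yᵀa₃ = 2 − (9·1 + 1·1) = 2 − 10 = -8.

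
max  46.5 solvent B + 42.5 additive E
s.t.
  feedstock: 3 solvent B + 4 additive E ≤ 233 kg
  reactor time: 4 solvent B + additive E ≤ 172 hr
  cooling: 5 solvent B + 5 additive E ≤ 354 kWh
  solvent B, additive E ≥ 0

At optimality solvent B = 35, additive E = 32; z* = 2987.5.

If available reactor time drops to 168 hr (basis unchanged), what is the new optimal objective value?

2969.5

At the optimum: feedstock uses 233 of 233 (binding); reactor time uses 172 of 172 (binding); cooling uses 335 of 354 (slack = 19).
By complementary slackness, y = 0 for the non-binding constraint.
The binding rows give the dual system: 3·y_feedstock + 4·y_reactor time = 46.5 and 4·y_feedstock + 1·y_reactor time = 42.5.
This yields shadow prices y_feedstock = 9.5, y_reactor time = 4.5.
Δz = y_reactor time·Δb = 4.5 × (-4) = -18, so new z* = 2987.5 − 18 = 2969.5.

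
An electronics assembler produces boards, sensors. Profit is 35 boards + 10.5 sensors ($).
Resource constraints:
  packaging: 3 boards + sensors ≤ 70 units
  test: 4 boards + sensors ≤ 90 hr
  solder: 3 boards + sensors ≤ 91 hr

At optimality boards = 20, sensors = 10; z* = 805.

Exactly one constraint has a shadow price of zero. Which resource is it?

solder

packaging: 70/70 (binding)
test: 90/90 (binding)
solder: 70/91 (slack 21)
By complementary slackness, a constraint with positive slack has shadow price 0 → solder.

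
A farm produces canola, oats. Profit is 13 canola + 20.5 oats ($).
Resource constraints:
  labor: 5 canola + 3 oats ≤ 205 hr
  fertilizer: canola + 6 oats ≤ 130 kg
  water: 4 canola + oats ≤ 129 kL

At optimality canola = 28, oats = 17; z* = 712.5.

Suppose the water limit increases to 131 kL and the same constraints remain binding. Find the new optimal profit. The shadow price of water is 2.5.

717.5

Δb = 2, so new z* = 712.5 + (2.5)·(2) = 712.5 + 5 = 717.5.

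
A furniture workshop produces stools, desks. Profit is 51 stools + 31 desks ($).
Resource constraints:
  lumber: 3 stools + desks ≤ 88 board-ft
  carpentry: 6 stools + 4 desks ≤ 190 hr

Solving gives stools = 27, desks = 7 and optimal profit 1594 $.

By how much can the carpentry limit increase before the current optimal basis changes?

162

Binding constraints: lumber, carpentry. The basis is B = [[3,1],[6,4]] with det 6.
Per unit increase in carpentry, x* moves by d = (-0.1667, 0.5).
The basis stays optimal until stools reaches 0; allowable increase = 162 hr.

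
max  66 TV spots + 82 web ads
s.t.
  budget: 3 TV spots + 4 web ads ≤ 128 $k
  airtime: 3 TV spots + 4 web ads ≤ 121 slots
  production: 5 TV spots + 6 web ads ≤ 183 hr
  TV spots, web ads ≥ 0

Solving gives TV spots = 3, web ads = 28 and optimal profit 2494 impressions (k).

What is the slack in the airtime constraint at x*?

airtime used = 3·3 + 4·28 = 121; slack = 121 − 121 = 0.

0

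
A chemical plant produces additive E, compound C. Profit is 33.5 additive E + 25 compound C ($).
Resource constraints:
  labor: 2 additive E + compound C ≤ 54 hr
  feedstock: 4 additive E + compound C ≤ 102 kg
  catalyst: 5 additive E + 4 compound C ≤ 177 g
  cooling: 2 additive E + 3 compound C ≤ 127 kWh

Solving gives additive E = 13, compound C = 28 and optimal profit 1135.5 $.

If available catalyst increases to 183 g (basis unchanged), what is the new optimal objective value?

1168.5

Check each constraint at x*: labor 54/54 (tight); feedstock 80/102 (slack 22); catalyst 177/177 (tight); cooling 110/127 (slack 17).
Since feedstock, cooling are not tight, their duals are 0.
Dual feasibility on the basic columns requires 2·y_labor + 5·y_catalyst = 33.5, 1·y_labor + 4·y_catalyst = 25.
→ y_labor = 3 and y_catalyst = 5.5.
Δz = y_catalyst·Δb = 5.5 × (6) = 33, so new z* = 1135.5 + 33 = 1168.5.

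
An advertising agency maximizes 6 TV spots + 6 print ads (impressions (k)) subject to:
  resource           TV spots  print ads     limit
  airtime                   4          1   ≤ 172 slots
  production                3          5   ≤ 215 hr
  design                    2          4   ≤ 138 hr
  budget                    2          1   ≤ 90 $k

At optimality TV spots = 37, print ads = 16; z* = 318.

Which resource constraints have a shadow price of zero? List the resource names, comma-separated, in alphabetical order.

airtime: 164/172 (slack 8)
production: 191/215 (slack 24)
design: 138/138 (binding)
budget: 90/90 (binding)
By complementary slackness, a constraint with positive slack has shadow price 0 → airtime, production.

airtime, production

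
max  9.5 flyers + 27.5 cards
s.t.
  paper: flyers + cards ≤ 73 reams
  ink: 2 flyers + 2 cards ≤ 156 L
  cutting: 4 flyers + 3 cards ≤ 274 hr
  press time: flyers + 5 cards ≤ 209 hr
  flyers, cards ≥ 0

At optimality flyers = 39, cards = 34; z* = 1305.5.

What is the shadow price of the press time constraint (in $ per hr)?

4.5

Binding: paper and press time. Non-binding: ink (10 unused), cutting (16 unused).
Since ink, cutting are not tight, their duals are 0.
From A_Bᵀ y = c: 1·y_paper + 1·y_press time = 9.5; 1·y_paper + 5·y_press time = 27.5.
→ y_paper = 5 and y_press time = 4.5.
Shadow price of press time = 4.5.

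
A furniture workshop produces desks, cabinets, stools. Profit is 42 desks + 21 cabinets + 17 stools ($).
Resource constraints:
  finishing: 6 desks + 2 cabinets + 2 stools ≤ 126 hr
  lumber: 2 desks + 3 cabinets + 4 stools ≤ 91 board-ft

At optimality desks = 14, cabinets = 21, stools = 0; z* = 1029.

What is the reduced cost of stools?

-7

Check each constraint at x*: finishing 126/126 (tight); lumber 91/91 (tight).
Dual feasibility on the basic columns requires 6·y_finishing + 2·y_lumber = 42, 2·y_finishing + 3·y_lumber = 21.
→ y_finishing = 6 and y_lumber = 3.
Reduced cost of stools: c₃ − yᵀa₃ = 17 − (6·2 + 3·4) = 17 − 24 = -7.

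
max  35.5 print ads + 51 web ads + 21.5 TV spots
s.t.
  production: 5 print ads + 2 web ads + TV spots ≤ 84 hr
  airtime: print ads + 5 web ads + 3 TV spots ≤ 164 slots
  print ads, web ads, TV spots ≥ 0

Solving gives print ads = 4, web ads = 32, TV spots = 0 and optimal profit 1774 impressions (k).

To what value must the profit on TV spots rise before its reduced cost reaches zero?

29.5

Check each constraint at x*: production 84/84 (tight); airtime 164/164 (tight).
Dual feasibility on the basic columns requires 5·y_production + 1·y_airtime = 35.5, 2·y_production + 5·y_airtime = 51.
This yields shadow prices y_production = 5.5, y_airtime = 8.
TV spots enters the basis when its profit ≥ yᵀa₃ = 5.5·1 + 8·3 = 29.5.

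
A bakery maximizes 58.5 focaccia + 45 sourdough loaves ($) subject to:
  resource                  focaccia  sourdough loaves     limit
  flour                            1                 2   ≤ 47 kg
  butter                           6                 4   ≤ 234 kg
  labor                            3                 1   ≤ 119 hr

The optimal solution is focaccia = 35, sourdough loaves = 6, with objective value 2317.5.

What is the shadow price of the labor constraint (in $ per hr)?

Check each constraint at x*: flour 47/47 (tight); butter 234/234 (tight); labor 111/119 (slack 8).
By complementary slackness, y = 0 for the non-binding constraint.
The binding rows give the dual system: 1·y_flour + 6·y_butter = 58.5 and 2·y_flour + 4·y_butter = 45.
Solving: y_flour = 4.5, y_butter = 9.
Shadow price of labor = 0.

0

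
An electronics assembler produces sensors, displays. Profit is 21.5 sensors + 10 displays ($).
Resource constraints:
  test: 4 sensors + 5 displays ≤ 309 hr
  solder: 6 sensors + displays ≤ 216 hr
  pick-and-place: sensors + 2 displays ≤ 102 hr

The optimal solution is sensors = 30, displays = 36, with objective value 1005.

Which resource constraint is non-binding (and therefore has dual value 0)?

test: 300/309 (slack 9)
solder: 216/216 (binding)
pick-and-place: 102/102 (binding)
By complementary slackness, a constraint with positive slack has shadow price 0 → test.

test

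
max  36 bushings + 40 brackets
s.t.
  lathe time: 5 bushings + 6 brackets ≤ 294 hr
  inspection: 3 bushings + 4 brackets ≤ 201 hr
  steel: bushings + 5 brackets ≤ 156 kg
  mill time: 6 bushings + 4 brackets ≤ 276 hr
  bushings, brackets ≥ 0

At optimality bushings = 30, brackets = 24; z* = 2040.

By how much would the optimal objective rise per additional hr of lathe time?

At the optimum: lathe time uses 294 of 294 (binding); inspection uses 186 of 201 (slack = 15); steel uses 150 of 156 (slack = 6); mill time uses 276 of 276 (binding).
Slack constraints have shadow price 0 (complementary slackness).
From A_Bᵀ y = c: 5·y_lathe time + 6·y_mill time = 36; 6·y_lathe time + 4·y_mill time = 40.
This yields shadow prices y_lathe time = 6, y_mill time = 1.
Shadow price of lathe time = 6.

6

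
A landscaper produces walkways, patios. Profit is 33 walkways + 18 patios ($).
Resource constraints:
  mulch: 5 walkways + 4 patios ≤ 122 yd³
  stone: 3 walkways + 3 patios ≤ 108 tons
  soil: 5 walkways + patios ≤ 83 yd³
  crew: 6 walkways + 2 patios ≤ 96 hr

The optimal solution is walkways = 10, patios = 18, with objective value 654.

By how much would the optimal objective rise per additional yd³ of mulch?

3

Binding: mulch and crew. Non-binding: stone (24 unused), soil (15 unused).
Slack constraints have shadow price 0 (complementary slackness).
From A_Bᵀ y = c: 5·y_mulch + 6·y_crew = 33; 4·y_mulch + 2·y_crew = 18.
Solving: y_mulch = 3, y_crew = 3.
Shadow price of mulch = 3.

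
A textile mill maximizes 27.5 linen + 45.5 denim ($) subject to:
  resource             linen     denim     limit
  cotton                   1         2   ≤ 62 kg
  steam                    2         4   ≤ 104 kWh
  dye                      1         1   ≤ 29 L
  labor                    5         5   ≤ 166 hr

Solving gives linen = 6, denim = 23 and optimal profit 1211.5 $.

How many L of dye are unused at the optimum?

dye used = 1·6 + 1·23 = 29; slack = 29 − 29 = 0.

0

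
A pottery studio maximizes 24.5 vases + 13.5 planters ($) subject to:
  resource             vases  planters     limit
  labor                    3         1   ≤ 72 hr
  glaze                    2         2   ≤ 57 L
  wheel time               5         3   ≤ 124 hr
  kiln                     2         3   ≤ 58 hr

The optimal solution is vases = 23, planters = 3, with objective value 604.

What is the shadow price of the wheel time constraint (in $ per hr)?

Check each constraint at x*: labor 72/72 (tight); glaze 52/57 (slack 5); wheel time 124/124 (tight); kiln 55/58 (slack 3).
Since glaze, kiln are not tight, their duals are 0.
From A_Bᵀ y = c: 3·y_labor + 5·y_wheel time = 24.5; 1·y_labor + 3·y_wheel time = 13.5.
→ y_labor = 1.5 and y_wheel time = 4.
Shadow price of wheel time = 4.

4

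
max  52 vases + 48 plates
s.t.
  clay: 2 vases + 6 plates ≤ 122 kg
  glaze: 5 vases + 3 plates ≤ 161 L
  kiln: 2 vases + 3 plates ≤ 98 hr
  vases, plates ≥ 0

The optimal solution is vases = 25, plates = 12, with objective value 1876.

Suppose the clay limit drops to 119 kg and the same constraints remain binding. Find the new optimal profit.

At the optimum: clay uses 122 of 122 (binding); glaze uses 161 of 161 (binding); kiln uses 86 of 98 (slack = 12).
Since kiln is not tight, its dual is 0.
Dual feasibility on the basic columns requires 2·y_clay + 5·y_glaze = 52, 6·y_clay + 3·y_glaze = 48.
This yields shadow prices y_clay = 3.5, y_glaze = 9.
Δz = y_clay·Δb = 3.5 × (-3) = -10.5, so new z* = 1876 − 10.5 = 1865.5.

1865.5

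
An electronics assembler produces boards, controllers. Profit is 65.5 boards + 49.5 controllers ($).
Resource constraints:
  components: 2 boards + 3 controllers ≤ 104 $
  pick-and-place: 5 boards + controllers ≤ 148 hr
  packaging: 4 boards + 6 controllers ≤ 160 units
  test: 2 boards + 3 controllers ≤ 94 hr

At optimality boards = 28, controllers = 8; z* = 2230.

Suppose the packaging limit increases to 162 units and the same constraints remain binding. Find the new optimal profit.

2244

Check each constraint at x*: components 80/104 (slack 24); pick-and-place 148/148 (tight); packaging 160/160 (tight); test 80/94 (slack 14).
By complementary slackness, y = 0 for the non-binding constraints.
Dual feasibility on the basic columns requires 5·y_pick-and-place + 4·y_packaging = 65.5, 1·y_pick-and-place + 6·y_packaging = 49.5.
→ y_pick-and-place = 7.5 and y_packaging = 7.
Δz = y_packaging·Δb = 7 × (2) = 14, so new z* = 2230 + 14 = 2244.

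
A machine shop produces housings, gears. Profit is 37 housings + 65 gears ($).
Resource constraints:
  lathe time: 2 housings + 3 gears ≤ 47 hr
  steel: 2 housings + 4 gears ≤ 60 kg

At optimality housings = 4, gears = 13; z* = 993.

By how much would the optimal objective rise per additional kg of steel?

Check each constraint at x*: lathe time 47/47 (tight); steel 60/60 (tight).
The binding rows give the dual system: 2·y_lathe time + 2·y_steel = 37 and 3·y_lathe time + 4·y_steel = 65.
This yields shadow prices y_lathe time = 9, y_steel = 9.5.
Shadow price of steel = 9.5.

9.5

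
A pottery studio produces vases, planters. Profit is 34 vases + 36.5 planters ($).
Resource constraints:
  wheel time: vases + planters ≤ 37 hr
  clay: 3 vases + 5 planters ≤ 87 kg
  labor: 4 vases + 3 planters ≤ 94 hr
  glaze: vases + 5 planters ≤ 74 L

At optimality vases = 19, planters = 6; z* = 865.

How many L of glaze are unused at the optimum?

25

glaze used = 1·19 + 5·6 = 49; slack = 74 − 49 = 25.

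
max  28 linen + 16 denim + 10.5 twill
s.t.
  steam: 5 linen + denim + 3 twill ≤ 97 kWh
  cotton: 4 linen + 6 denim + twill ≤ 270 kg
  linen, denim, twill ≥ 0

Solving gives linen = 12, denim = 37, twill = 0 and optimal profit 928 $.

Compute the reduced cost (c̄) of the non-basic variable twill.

At the optimum: steam uses 97 of 97 (binding); cotton uses 270 of 270 (binding).
The binding rows give the dual system: 5·y_steam + 4·y_cotton = 28 and 1·y_steam + 6·y_cotton = 16.
Solving: y_steam = 4, y_cotton = 2.
Reduced cost of twill: c₃ − yᵀa₃ = 10.5 − (4·3 + 2·1) = 10.5 − 14 = -3.5.

-3.5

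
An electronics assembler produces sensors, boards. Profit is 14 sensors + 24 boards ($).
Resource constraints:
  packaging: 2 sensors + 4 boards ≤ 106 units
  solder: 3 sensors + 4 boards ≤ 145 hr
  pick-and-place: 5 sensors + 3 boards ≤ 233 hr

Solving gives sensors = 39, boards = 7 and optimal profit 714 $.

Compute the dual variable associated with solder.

Check each constraint at x*: packaging 106/106 (tight); solder 145/145 (tight); pick-and-place 216/233 (slack 17).
By complementary slackness, y = 0 for the non-binding constraint.
From A_Bᵀ y = c: 2·y_packaging + 3·y_solder = 14; 4·y_packaging + 4·y_solder = 24.
This yields shadow prices y_packaging = 4, y_solder = 2.
Shadow price of solder = 2.

2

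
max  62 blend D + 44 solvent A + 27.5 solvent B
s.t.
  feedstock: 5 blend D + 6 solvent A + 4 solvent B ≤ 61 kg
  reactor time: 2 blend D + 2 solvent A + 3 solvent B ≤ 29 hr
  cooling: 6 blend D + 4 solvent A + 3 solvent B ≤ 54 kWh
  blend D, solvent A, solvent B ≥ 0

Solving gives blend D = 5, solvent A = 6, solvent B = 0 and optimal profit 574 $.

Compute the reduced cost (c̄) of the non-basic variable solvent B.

Binding: feedstock and cooling. Non-binding: reactor time (7 unused).
By complementary slackness, y = 0 for the non-binding constraint.
From A_Bᵀ y = c: 5·y_feedstock + 6·y_cooling = 62; 6·y_feedstock + 4·y_cooling = 44.
→ y_feedstock = 1 and y_cooling = 9.5.
Reduced cost of solvent B: c₃ − yᵀa₃ = 27.5 − (1·4 + 9.5·3) = 27.5 − 32.5 = -5.

-5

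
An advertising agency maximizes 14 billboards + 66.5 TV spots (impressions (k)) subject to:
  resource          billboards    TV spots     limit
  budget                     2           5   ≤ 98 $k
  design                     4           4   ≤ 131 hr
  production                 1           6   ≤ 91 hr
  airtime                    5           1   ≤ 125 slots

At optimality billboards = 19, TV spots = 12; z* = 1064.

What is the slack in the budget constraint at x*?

budget used = 2·19 + 5·12 = 98; slack = 98 − 98 = 0.

0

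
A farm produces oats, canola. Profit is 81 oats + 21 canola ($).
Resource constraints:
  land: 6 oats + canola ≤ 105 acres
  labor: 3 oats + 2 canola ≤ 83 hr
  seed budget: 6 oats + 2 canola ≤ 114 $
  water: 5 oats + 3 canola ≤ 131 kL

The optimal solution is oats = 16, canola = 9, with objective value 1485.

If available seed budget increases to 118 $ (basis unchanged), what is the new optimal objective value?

1515

At the optimum: land uses 105 of 105 (binding); labor uses 66 of 83 (slack = 17); seed budget uses 114 of 114 (binding); water uses 107 of 131 (slack = 24).
Since labor, water are not tight, their duals are 0.
From A_Bᵀ y = c: 6·y_land + 6·y_seed budget = 81; 1·y_land + 2·y_seed budget = 21.
This yields shadow prices y_land = 6, y_seed budget = 7.5.
Δz = y_seed budget·Δb = 7.5 × (4) = 30, so new z* = 1485 + 30 = 1515.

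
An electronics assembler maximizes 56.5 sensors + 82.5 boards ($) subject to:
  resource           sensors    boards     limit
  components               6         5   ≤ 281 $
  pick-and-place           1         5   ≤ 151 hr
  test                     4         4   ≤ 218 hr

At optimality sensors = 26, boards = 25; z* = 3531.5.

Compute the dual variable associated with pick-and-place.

Binding: components and pick-and-place. Non-binding: test (14 unused).
By complementary slackness, y = 0 for the non-binding constraint.
The binding rows give the dual system: 6·y_components + 1·y_pick-and-place = 56.5 and 5·y_components + 5·y_pick-and-place = 82.5.
This yields shadow prices y_components = 8, y_pick-and-place = 8.5.
Shadow price of pick-and-place = 8.5.

8.5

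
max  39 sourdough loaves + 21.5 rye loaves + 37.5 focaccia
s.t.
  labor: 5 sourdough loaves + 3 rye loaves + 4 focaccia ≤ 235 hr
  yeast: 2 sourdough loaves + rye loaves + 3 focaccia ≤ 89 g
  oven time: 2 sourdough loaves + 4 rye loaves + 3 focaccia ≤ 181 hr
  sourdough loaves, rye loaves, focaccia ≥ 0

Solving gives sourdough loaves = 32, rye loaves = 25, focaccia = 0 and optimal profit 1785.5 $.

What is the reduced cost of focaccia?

At the optimum: labor uses 235 of 235 (binding); yeast uses 89 of 89 (binding); oven time uses 164 of 181 (slack = 17).
Slack constraints have shadow price 0 (complementary slackness).
From A_Bᵀ y = c: 5·y_labor + 2·y_yeast = 39; 3·y_labor + 1·y_yeast = 21.5.
Solving: y_labor = 4, y_yeast = 9.5.
Reduced cost of focaccia: c₃ − yᵀa₃ = 37.5 − (4·4 + 9.5·3) = 37.5 − 44.5 = -7.

-7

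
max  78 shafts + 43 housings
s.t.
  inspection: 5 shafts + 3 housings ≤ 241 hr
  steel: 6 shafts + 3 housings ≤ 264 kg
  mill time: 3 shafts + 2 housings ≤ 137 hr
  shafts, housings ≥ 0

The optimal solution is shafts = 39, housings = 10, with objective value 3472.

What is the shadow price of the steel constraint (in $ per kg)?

Check each constraint at x*: inspection 225/241 (slack 16); steel 264/264 (tight); mill time 137/137 (tight).
By complementary slackness, y = 0 for the non-binding constraint.
The binding rows give the dual system: 6·y_steel + 3·y_mill time = 78 and 3·y_steel + 2·y_mill time = 43.
Solving: y_steel = 9, y_mill time = 8.
Shadow price of steel = 9.

9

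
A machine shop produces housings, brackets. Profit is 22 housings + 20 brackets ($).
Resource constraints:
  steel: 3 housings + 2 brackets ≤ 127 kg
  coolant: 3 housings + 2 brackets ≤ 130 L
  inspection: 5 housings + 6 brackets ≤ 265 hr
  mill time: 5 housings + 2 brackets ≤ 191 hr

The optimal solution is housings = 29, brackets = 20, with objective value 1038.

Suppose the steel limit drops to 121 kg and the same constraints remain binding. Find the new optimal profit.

Check each constraint at x*: steel 127/127 (tight); coolant 127/130 (slack 3); inspection 265/265 (tight); mill time 185/191 (slack 6).
Slack constraints have shadow price 0 (complementary slackness).
Dual feasibility on the basic columns requires 3·y_steel + 5·y_inspection = 22, 2·y_steel + 6·y_inspection = 20.
Solving: y_steel = 4, y_inspection = 2.
Δz = y_steel·Δb = 4 × (-6) = -24, so new z* = 1038 − 24 = 1014.

1014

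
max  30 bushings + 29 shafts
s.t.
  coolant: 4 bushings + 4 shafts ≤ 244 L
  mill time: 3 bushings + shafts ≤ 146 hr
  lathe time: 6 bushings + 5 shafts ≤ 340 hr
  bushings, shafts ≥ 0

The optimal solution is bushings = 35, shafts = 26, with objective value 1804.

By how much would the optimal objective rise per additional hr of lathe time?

Check each constraint at x*: coolant 244/244 (tight); mill time 131/146 (slack 15); lathe time 340/340 (tight).
By complementary slackness, y = 0 for the non-binding constraint.
The binding rows give the dual system: 4·y_coolant + 6·y_lathe time = 30 and 4·y_coolant + 5·y_lathe time = 29.
→ y_coolant = 6 and y_lathe time = 1.
Shadow price of lathe time = 1.

1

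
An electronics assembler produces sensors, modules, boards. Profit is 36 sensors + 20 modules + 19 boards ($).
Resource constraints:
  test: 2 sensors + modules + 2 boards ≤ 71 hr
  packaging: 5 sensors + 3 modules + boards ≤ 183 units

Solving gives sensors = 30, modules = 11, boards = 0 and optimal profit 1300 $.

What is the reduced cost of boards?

Check each constraint at x*: test 71/71 (tight); packaging 183/183 (tight).
The binding rows give the dual system: 2·y_test + 5·y_packaging = 36 and 1·y_test + 3·y_packaging = 20.
Solving: y_test = 8, y_packaging = 4.
Reduced cost of boards: c₃ − yᵀa₃ = 19 − (8·2 + 4·1) = 19 − 20 = -1.

-1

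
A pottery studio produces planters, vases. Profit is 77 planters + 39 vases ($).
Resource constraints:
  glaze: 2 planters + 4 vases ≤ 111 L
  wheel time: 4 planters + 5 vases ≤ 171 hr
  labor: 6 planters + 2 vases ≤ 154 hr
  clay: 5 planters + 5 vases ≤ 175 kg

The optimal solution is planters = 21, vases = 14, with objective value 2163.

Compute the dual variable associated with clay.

4

At the optimum: glaze uses 98 of 111 (slack = 13); wheel time uses 154 of 171 (slack = 17); labor uses 154 of 154 (binding); clay uses 175 of 175 (binding).
Slack constraints have shadow price 0 (complementary slackness).
The binding rows give the dual system: 6·y_labor + 5·y_clay = 77 and 2·y_labor + 5·y_clay = 39.
Solving: y_labor = 9.5, y_clay = 4.
Shadow price of clay = 4.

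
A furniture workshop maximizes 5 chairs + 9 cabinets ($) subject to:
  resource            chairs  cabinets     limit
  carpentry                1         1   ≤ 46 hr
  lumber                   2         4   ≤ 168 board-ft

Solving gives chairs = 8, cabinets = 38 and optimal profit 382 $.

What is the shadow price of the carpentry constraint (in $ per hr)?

1

Both carpentry and lumber are binding at x*.
From A_Bᵀ y = c: 1·y_carpentry + 2·y_lumber = 5; 1·y_carpentry + 4·y_lumber = 9.
→ y_carpentry = 1 and y_lumber = 2.
Shadow price of carpentry = 1.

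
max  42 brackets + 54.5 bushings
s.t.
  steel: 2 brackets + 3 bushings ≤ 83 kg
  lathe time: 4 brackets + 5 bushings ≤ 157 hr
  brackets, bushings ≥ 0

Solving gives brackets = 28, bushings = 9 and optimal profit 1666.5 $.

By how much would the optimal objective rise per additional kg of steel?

4

At the optimum: steel uses 83 of 83 (binding); lathe time uses 157 of 157 (binding).
Dual feasibility on the basic columns requires 2·y_steel + 4·y_lathe time = 42, 3·y_steel + 5·y_lathe time = 54.5.
→ y_steel = 4 and y_lathe time = 8.5.
Shadow price of steel = 4.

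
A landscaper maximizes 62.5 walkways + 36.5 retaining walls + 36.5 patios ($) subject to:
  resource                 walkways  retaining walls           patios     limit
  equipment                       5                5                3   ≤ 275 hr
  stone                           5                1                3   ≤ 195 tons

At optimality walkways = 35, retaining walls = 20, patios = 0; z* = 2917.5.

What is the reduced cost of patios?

Check each constraint at x*: equipment 275/275 (tight); stone 195/195 (tight).
The binding rows give the dual system: 5·y_equipment + 5·y_stone = 62.5 and 5·y_equipment + 1·y_stone = 36.5.
This yields shadow prices y_equipment = 6, y_stone = 6.5.
Reduced cost of patios: c₃ − yᵀa₃ = 36.5 − (6·3 + 6.5·3) = 36.5 − 37.5 = -1.

-1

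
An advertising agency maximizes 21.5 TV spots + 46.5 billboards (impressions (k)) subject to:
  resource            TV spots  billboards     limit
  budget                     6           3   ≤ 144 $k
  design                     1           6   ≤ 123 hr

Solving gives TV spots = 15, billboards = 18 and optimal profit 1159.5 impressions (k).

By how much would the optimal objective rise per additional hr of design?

6.5

Both budget and design are binding at x*.
Dual feasibility on the basic columns requires 6·y_budget + 1·y_design = 21.5, 3·y_budget + 6·y_design = 46.5.
→ y_budget = 2.5 and y_design = 6.5.
Shadow price of design = 6.5.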